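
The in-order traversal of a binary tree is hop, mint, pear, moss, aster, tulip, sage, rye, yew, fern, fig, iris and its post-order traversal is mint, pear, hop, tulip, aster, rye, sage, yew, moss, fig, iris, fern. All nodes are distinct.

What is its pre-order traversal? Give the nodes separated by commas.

fern, moss, hop, pear, mint, yew, sage, aster, tulip, rye, iris, fig

The last element of post-order is the root; it splits in-order into left and right subtrees.
Root fern: left subtree has 9 nodes {hop, mint, pear, moss, aster, tulip, sage, rye, yew}, right has 2 {fig, iris}.
  Root moss: left subtree has 3 nodes {hop, mint, pear}, right has 5 {aster, tulip, sage, rye, yew}.
    Root hop: left subtree has 0 nodes { }, right has 2 {mint, pear}.
      Root pear: left subtree has 1 node {mint}, right has 0 { }.
    Root yew: left subtree has 4 nodes {aster, tulip, sage, rye}, right has 0 { }.
      Root sage: left subtree has 2 nodes {aster, tulip}, right has 1 {rye}.
        Root aster: left subtree has 0 nodes { }, right has 1 {tulip}.
  Root iris: left subtree has 1 node {fig}, right has 0 { }.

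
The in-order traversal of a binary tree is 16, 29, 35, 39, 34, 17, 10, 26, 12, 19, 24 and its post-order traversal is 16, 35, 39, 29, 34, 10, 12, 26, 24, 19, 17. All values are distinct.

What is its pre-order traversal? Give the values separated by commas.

17, 34, 29, 16, 39, 35, 19, 26, 10, 12, 24

The last element of post-order is the root; it splits in-order into left and right subtrees.
Root 17: left subtree has 5 nodes {16, 29, 35, 39, 34}, right has 5 {10, 26, 12, 19, 24}.
  Root 34: left subtree has 4 nodes {16, 29, 35, 39}, right has 0 { }.
    Root 29: left subtree has 1 node {16}, right has 2 {35, 39}.
      Root 39: left subtree has 1 node {35}, right has 0 { }.
  Root 19: left subtree has 3 nodes {10, 26, 12}, right has 1 {24}.
    Root 26: left subtree has 1 node {10}, right has 1 {12}.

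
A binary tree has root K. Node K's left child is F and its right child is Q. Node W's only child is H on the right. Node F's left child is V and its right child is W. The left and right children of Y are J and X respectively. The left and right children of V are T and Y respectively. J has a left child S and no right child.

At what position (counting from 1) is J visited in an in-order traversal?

4

In-order visits the left subtree, then the node, then the right subtree.
At K: go left to F.
  At F: go left to V.
    At V: go left to T.
      T is a leaf — visit T.
    Visit V.
    At V: go right to Y.
      At Y: go left to J.
        At J: go left to S.
          S is a leaf — visit S.
        Visit J.
        At J: no right child.
      Visit Y.
      At Y: go right to X.
        X is a leaf — visit X.
  Visit F.
  At F: go right to W.
    At W: no left child.
    Visit W.
    At W: go right to H.
      H is a leaf — visit H.
Visit K.
At K: go right to Q.
  Q is a leaf — visit Q.
Full in-order sequence: T, V, S, J, Y, X, F, W, H, K, Q.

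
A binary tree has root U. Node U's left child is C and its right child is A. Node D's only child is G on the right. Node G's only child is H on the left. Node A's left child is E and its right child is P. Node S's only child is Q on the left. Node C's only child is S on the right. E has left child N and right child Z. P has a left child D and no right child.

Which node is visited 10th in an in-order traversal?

H

In-order visits the left subtree, then the node, then the right subtree.
At U: go left to C.
  At C: no left child.
  Visit C.
  At C: go right to S.
    At S: go left to Q.
      Q is a leaf — visit Q.
    Visit S.
    At S: no right child.
Visit U.
At U: go right to A.
  At A: go left to E.
    At E: go left to N.
      N is a leaf — visit N.
    Visit E.
    At E: go right to Z.
      Z is a leaf — visit Z.
  Visit A.
  At A: go right to P.
    At P: go left to D.
      At D: no left child.
      Visit D.
      At D: go right to G.
        At G: go left to H.
          H is a leaf — visit H.
        Visit G.
        At G: no right child.
    Visit P.
    At P: no right child.
Full in-order sequence: C, Q, S, U, N, E, Z, A, D, H, G, P.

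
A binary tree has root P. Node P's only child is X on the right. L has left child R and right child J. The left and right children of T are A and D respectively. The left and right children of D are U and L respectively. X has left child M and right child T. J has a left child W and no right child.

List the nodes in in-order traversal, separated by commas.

In-order visits the left subtree, then the node, then the right subtree.
At P: no left child.
Visit P.
At P: go right to X.
  At X: go left to M.
    M is a leaf — visit M.
  Visit X.
  At X: go right to T.
    At T: go left to A.
      A is a leaf — visit A.
    Visit T.
    At T: go right to D.
      At D: go left to U.
        U is a leaf — visit U.
      Visit D.
      At D: go right to L.
        At L: go left to R.
          R is a leaf — visit R.
        Visit L.
        At L: go right to J.
          At J: go left to W.
            W is a leaf — visit W.
          Visit J.
          At J: no right child.

P, M, X, A, T, U, D, R, L, W, J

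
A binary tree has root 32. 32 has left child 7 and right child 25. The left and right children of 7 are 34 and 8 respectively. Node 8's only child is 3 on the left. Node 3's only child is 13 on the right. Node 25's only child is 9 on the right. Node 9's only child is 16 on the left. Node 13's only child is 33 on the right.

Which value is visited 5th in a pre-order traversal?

3

Pre-order visits the node, then its left subtree, then its right subtree.
Visit 32.
At 32: go left to 7.
  Visit 7.
  At 7: go left to 34.
    34 is a leaf — visit 34.
  At 7: go right to 8.
    Visit 8.
    At 8: go left to 3.
      Visit 3.
      At 3: no left child.
      At 3: go right to 13.
        Visit 13.
        At 13: no left child.
        At 13: go right to 33.
          33 is a leaf — visit 33.
    At 8: no right child.
At 32: go right to 25.
  Visit 25.
  At 25: no left child.
  At 25: go right to 9.
    Visit 9.
    At 9: go left to 16.
      16 is a leaf — visit 16.
    At 9: no right child.
Full pre-order sequence: 32, 7, 34, 8, 3, 13, 33, 25, 9, 16.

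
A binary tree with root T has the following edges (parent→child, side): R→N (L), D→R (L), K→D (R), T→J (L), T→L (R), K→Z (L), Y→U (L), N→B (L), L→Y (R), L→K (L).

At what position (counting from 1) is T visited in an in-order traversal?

2

In-order visits the left subtree, then the node, then the right subtree.
At T: go left to J.
  J is a leaf — visit J.
Visit T.
At T: go right to L.
  At L: go left to K.
    At K: go left to Z.
      Z is a leaf — visit Z.
    Visit K.
    At K: go right to D.
      At D: go left to R.
        At R: go left to N.
          At N: go left to B.
            B is a leaf — visit B.
          Visit N.
          At N: no right child.
        Visit R.
        At R: no right child.
      Visit D.
      At D: no right child.
  Visit L.
  At L: go right to Y.
    At Y: go left to U.
      U is a leaf — visit U.
    Visit Y.
    At Y: no right child.
Full in-order sequence: J, T, Z, K, B, N, R, D, L, U, Y.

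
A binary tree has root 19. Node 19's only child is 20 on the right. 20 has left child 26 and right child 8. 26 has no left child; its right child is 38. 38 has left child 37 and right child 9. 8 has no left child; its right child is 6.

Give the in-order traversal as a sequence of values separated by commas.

In-order visits the left subtree, then the node, then the right subtree.
At 19: no left child.
Visit 19.
At 19: go right to 20.
  At 20: go left to 26.
    At 26: no left child.
    Visit 26.
    At 26: go right to 38.
      At 38: go left to 37.
        37 is a leaf — visit 37.
      Visit 38.
      At 38: go right to 9.
        9 is a leaf — visit 9.
  Visit 20.
  At 20: go right to 8.
    At 8: no left child.
    Visit 8.
    At 8: go right to 6.
      6 is a leaf — visit 6.

19, 26, 37, 38, 9, 20, 8, 6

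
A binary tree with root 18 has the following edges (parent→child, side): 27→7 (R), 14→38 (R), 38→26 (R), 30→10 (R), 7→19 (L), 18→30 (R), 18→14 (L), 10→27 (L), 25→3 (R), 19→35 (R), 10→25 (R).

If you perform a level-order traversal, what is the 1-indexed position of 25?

Level-order visits nodes level by level from the root, left to right within each level.
Level 0: 18
Level 1: 14, 30
Level 2: 38, 10
Level 3: 26, 27, 25
Level 4: 7, 3
Level 5: 19
Level 6: 35
Full level-order sequence: 18, 14, 30, 38, 10, 26, 27, 25, 7, 3, 19, 35.

8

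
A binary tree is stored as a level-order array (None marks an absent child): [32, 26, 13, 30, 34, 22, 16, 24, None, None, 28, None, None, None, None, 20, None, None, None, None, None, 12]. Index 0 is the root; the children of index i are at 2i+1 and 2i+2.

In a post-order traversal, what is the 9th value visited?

Post-order visits the left subtree, then the right subtree, then the node.
At 32: go left to 26.
  At 26: go left to 30.
    At 30: go left to 24.
      At 24: go left to 20.
        20 is a leaf — visit 20.
      At 24: no right child.
      Visit 24.
    At 30: no right child.
    Visit 30.
  At 26: go right to 34.
    At 34: no left child.
    At 34: go right to 28.
      At 28: go left to 12.
        12 is a leaf — visit 12.
      At 28: no right child.
      Visit 28.
    Visit 34.
  Visit 26.
At 32: go right to 13.
  At 13: go left to 22.
    22 is a leaf — visit 22.
  At 13: go right to 16.
    16 is a leaf — visit 16.
  Visit 13.
Visit 32.
Full post-order sequence: 20, 24, 30, 12, 28, 34, 26, 22, 16, 13, 32.

16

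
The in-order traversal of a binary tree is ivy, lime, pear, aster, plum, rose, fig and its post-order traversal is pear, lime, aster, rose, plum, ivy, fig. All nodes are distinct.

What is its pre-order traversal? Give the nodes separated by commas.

fig, ivy, plum, aster, lime, pear, rose

The last element of post-order is the root; it splits in-order into left and right subtrees.
Root fig: left subtree has 6 nodes {ivy, lime, pear, aster, plum, rose}, right has 0 { }.
  Root ivy: left subtree has 0 nodes { }, right has 5 {lime, pear, aster, plum, rose}.
    Root plum: left subtree has 3 nodes {lime, pear, aster}, right has 1 {rose}.
      Root aster: left subtree has 2 nodes {lime, pear}, right has 0 { }.
        Root lime: left subtree has 0 nodes { }, right has 1 {pear}.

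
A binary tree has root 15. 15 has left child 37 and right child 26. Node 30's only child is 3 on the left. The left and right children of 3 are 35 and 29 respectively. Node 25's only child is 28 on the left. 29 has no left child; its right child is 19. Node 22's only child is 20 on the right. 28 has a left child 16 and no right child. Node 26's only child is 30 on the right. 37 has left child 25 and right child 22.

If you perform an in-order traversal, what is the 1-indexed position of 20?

In-order visits the left subtree, then the node, then the right subtree.
At 15: go left to 37.
  At 37: go left to 25.
    At 25: go left to 28.
      At 28: go left to 16.
        16 is a leaf — visit 16.
      Visit 28.
      At 28: no right child.
    Visit 25.
    At 25: no right child.
  Visit 37.
  At 37: go right to 22.
    At 22: no left child.
    Visit 22.
    At 22: go right to 20.
      20 is a leaf — visit 20.
Visit 15.
At 15: go right to 26.
  At 26: no left child.
  Visit 26.
  At 26: go right to 30.
    At 30: go left to 3.
      At 3: go left to 35.
        35 is a leaf — visit 35.
      Visit 3.
      At 3: go right to 29.
        At 29: no left child.
        Visit 29.
        At 29: go right to 19.
          19 is a leaf — visit 19.
    Visit 30.
    At 30: no right child.
Full in-order sequence: 16, 28, 25, 37, 22, 20, 15, 26, 35, 3, 29, 19, 30.

6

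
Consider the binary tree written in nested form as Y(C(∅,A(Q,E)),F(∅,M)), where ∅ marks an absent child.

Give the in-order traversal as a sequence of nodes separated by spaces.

In-order visits the left subtree, then the node, then the right subtree.
At Y: go left to C.
  At C: no left child.
  Visit C.
  At C: go right to A.
    At A: go left to Q.
      Q is a leaf — visit Q.
    Visit A.
    At A: go right to E.
      E is a leaf — visit E.
Visit Y.
At Y: go right to F.
  At F: no left child.
  Visit F.
  At F: go right to M.
    M is a leaf — visit M.

C Q A E Y F M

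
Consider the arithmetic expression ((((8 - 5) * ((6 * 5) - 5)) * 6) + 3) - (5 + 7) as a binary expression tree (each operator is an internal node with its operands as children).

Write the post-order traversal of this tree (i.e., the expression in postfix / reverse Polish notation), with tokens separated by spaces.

Post-order on an expression tree gives postfix notation: for each operator, emit left operand, right operand, then the operator.

8 5 - 6 5 * 5 - * 6 * 3 + 5 7 + -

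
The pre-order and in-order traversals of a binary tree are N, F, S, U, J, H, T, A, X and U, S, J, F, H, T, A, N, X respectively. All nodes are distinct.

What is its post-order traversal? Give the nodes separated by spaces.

U J S A T H F X N

The first element of pre-order is the root; it splits in-order into left and right subtrees.
Root N: left subtree has 7 nodes {U, S, J, F, H, T, A}, right has 1 {X}.
  Root F: left subtree has 3 nodes {U, S, J}, right has 3 {H, T, A}.
    Root S: left subtree has 1 node {U}, right has 1 {J}.
    Root H: left subtree has 0 nodes { }, right has 2 {T, A}.
      Root T: left subtree has 0 nodes { }, right has 1 {A}.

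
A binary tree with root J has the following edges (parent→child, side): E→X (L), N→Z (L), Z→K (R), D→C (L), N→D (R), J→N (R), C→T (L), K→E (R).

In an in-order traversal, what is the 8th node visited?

In-order visits the left subtree, then the node, then the right subtree.
At J: no left child.
Visit J.
At J: go right to N.
  At N: go left to Z.
    At Z: no left child.
    Visit Z.
    At Z: go right to K.
      At K: no left child.
      Visit K.
      At K: go right to E.
        At E: go left to X.
          X is a leaf — visit X.
        Visit E.
        At E: no right child.
  Visit N.
  At N: go right to D.
    At D: go left to C.
      At C: go left to T.
        T is a leaf — visit T.
      Visit C.
      At C: no right child.
    Visit D.
    At D: no right child.
Full in-order sequence: J, Z, K, X, E, N, T, C, D.

C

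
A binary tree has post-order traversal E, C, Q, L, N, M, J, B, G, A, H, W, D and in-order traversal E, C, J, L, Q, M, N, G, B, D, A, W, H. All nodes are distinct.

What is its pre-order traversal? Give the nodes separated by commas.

D, G, J, C, E, M, L, Q, N, B, W, A, H

The last element of post-order is the root; it splits in-order into left and right subtrees.
Root D: left subtree has 9 nodes {E, C, J, L, Q, M, N, G, B}, right has 3 {A, W, H}.
  Root G: left subtree has 7 nodes {E, C, J, L, Q, M, N}, right has 1 {B}.
    Root J: left subtree has 2 nodes {E, C}, right has 4 {L, Q, M, N}.
      Root C: left subtree has 1 node {E}, right has 0 { }.
      Root M: left subtree has 2 nodes {L, Q}, right has 1 {N}.
        Root L: left subtree has 0 nodes { }, right has 1 {Q}.
  Root W: left subtree has 1 node {A}, right has 1 {H}.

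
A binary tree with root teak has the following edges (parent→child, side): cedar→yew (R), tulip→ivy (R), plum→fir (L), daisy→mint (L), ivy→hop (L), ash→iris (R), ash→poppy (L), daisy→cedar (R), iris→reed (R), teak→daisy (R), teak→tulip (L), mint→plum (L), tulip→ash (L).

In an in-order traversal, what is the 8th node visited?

In-order visits the left subtree, then the node, then the right subtree.
At teak: go left to tulip.
  At tulip: go left to ash.
    At ash: go left to poppy.
      poppy is a leaf — visit poppy.
    Visit ash.
    At ash: go right to iris.
      At iris: no left child.
      Visit iris.
      At iris: go right to reed.
        reed is a leaf — visit reed.
  Visit tulip.
  At tulip: go right to ivy.
    At ivy: go left to hop.
      hop is a leaf — visit hop.
    Visit ivy.
    At ivy: no right child.
Visit teak.
At teak: go right to daisy.
  At daisy: go left to mint.
    At mint: go left to plum.
      At plum: go left to fir.
        fir is a leaf — visit fir.
      Visit plum.
      At plum: no right child.
    Visit mint.
    At mint: no right child.
  Visit daisy.
  At daisy: go right to cedar.
    At cedar: no left child.
    Visit cedar.
    At cedar: go right to yew.
      yew is a leaf — visit yew.
Full in-order sequence: poppy, ash, iris, reed, tulip, hop, ivy, teak, fir, plum, mint, daisy, cedar, yew.

teak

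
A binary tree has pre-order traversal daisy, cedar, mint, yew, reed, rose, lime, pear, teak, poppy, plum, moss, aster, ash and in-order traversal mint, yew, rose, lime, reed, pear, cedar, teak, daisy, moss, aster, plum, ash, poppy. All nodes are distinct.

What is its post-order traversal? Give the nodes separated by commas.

lime, rose, pear, reed, yew, mint, teak, cedar, aster, moss, ash, plum, poppy, daisy

The first element of pre-order is the root; it splits in-order into left and right subtrees.
Root daisy: left subtree has 8 nodes {mint, yew, rose, lime, reed, pear, cedar, teak}, right has 5 {moss, aster, plum, ash, poppy}.
  Root cedar: left subtree has 6 nodes {mint, yew, rose, lime, reed, pear}, right has 1 {teak}.
    Root mint: left subtree has 0 nodes { }, right has 5 {yew, rose, lime, reed, pear}.
      Root yew: left subtree has 0 nodes { }, right has 4 {rose, lime, reed, pear}.
        Root reed: left subtree has 2 nodes {rose, lime}, right has 1 {pear}.
          Root rose: left subtree has 0 nodes { }, right has 1 {lime}.
  Root poppy: left subtree has 4 nodes {moss, aster, plum, ash}, right has 0 { }.
    Root plum: left subtree has 2 nodes {moss, aster}, right has 1 {ash}.
      Root moss: left subtree has 0 nodes { }, right has 1 {aster}.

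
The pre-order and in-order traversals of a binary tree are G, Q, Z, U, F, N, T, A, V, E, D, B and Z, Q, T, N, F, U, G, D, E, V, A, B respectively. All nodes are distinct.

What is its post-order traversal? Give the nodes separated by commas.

Z, T, N, F, U, Q, D, E, V, B, A, G

The first element of pre-order is the root; it splits in-order into left and right subtrees.
Root G: left subtree has 6 nodes {Z, Q, T, N, F, U}, right has 5 {D, E, V, A, B}.
  Root Q: left subtree has 1 node {Z}, right has 4 {T, N, F, U}.
    Root U: left subtree has 3 nodes {T, N, F}, right has 0 { }.
      Root F: left subtree has 2 nodes {T, N}, right has 0 { }.
        Root N: left subtree has 1 node {T}, right has 0 { }.
  Root A: left subtree has 3 nodes {D, E, V}, right has 1 {B}.
    Root V: left subtree has 2 nodes {D, E}, right has 0 { }.
      Root E: left subtree has 1 node {D}, right has 0 { }.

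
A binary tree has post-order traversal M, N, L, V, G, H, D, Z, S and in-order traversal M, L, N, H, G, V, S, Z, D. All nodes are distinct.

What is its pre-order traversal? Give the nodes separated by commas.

The last element of post-order is the root; it splits in-order into left and right subtrees.
Root S: left subtree has 6 nodes {M, L, N, H, G, V}, right has 2 {Z, D}.
  Root H: left subtree has 3 nodes {M, L, N}, right has 2 {G, V}.
    Root L: left subtree has 1 node {M}, right has 1 {N}.
    Root G: left subtree has 0 nodes { }, right has 1 {V}.
  Root Z: left subtree has 0 nodes { }, right has 1 {D}.

S, H, L, M, N, G, V, Z, D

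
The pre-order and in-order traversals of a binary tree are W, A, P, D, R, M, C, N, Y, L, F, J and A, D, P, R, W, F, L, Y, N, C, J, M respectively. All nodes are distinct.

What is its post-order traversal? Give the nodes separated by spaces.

The first element of pre-order is the root; it splits in-order into left and right subtrees.
Root W: left subtree has 4 nodes {A, D, P, R}, right has 7 {F, L, Y, N, C, J, M}.
  Root A: left subtree has 0 nodes { }, right has 3 {D, P, R}.
    Root P: left subtree has 1 node {D}, right has 1 {R}.
  Root M: left subtree has 6 nodes {F, L, Y, N, C, J}, right has 0 { }.
    Root C: left subtree has 4 nodes {F, L, Y, N}, right has 1 {J}.
      Root N: left subtree has 3 nodes {F, L, Y}, right has 0 { }.
        Root Y: left subtree has 2 nodes {F, L}, right has 0 { }.
          Root L: left subtree has 1 node {F}, right has 0 { }.

D R P A F L Y N J C M W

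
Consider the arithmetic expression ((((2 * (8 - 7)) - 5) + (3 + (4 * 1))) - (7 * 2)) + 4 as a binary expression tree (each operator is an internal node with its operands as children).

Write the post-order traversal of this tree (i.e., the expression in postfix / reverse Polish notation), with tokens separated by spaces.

2 8 7 - * 5 - 3 4 1 * + + 7 2 * - 4 +

Post-order on an expression tree gives postfix notation: for each operator, emit left operand, right operand, then the operator.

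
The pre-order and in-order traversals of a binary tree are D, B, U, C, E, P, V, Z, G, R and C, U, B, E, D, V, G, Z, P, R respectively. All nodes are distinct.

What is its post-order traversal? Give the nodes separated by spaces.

The first element of pre-order is the root; it splits in-order into left and right subtrees.
Root D: left subtree has 4 nodes {C, U, B, E}, right has 5 {V, G, Z, P, R}.
  Root B: left subtree has 2 nodes {C, U}, right has 1 {E}.
    Root U: left subtree has 1 node {C}, right has 0 { }.
  Root P: left subtree has 3 nodes {V, G, Z}, right has 1 {R}.
    Root V: left subtree has 0 nodes { }, right has 2 {G, Z}.
      Root Z: left subtree has 1 node {G}, right has 0 { }.

C U E B G Z V R P D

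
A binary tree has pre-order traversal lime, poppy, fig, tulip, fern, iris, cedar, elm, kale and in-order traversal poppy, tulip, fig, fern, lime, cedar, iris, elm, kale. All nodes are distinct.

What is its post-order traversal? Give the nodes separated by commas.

The first element of pre-order is the root; it splits in-order into left and right subtrees.
Root lime: left subtree has 4 nodes {poppy, tulip, fig, fern}, right has 4 {cedar, iris, elm, kale}.
  Root poppy: left subtree has 0 nodes { }, right has 3 {tulip, fig, fern}.
    Root fig: left subtree has 1 node {tulip}, right has 1 {fern}.
  Root iris: left subtree has 1 node {cedar}, right has 2 {elm, kale}.
    Root elm: left subtree has 0 nodes { }, right has 1 {kale}.

tulip, fern, fig, poppy, cedar, kale, elm, iris, lime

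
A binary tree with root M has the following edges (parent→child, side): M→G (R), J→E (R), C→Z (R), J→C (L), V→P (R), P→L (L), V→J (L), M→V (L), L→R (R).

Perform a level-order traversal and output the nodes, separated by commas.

Level-order visits nodes level by level from the root, left to right within each level.
Level 0: M
Level 1: V, G
Level 2: J, P
Level 3: C, E, L
Level 4: Z, R

M, V, G, J, P, C, E, L, Z, R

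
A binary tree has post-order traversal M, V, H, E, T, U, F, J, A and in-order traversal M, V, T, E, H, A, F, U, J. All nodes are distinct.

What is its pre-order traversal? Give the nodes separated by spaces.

A T V M E H J F U

The last element of post-order is the root; it splits in-order into left and right subtrees.
Root A: left subtree has 5 nodes {M, V, T, E, H}, right has 3 {F, U, J}.
  Root T: left subtree has 2 nodes {M, V}, right has 2 {E, H}.
    Root V: left subtree has 1 node {M}, right has 0 { }.
    Root E: left subtree has 0 nodes { }, right has 1 {H}.
  Root J: left subtree has 2 nodes {F, U}, right has 0 { }.
    Root F: left subtree has 0 nodes { }, right has 1 {U}.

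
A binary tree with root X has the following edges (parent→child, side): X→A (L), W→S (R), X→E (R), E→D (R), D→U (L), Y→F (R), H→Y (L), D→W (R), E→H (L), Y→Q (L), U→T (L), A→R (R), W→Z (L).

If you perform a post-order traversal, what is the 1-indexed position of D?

12

Post-order visits the left subtree, then the right subtree, then the node.
At X: go left to A.
  At A: no left child.
  At A: go right to R.
    R is a leaf — visit R.
  Visit A.
At X: go right to E.
  At E: go left to H.
    At H: go left to Y.
      At Y: go left to Q.
        Q is a leaf — visit Q.
      At Y: go right to F.
        F is a leaf — visit F.
      Visit Y.
    At H: no right child.
    Visit H.
  At E: go right to D.
    At D: go left to U.
      At U: go left to T.
        T is a leaf — visit T.
      At U: no right child.
      Visit U.
    At D: go right to W.
      At W: go left to Z.
        Z is a leaf — visit Z.
      At W: go right to S.
        S is a leaf — visit S.
      Visit W.
    Visit D.
  Visit E.
Visit X.
Full post-order sequence: R, A, Q, F, Y, H, T, U, Z, S, W, D, E, X.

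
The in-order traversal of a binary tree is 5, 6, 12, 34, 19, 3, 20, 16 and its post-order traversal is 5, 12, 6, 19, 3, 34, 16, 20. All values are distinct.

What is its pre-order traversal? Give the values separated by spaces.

The last element of post-order is the root; it splits in-order into left and right subtrees.
Root 20: left subtree has 6 nodes {5, 6, 12, 34, 19, 3}, right has 1 {16}.
  Root 34: left subtree has 3 nodes {5, 6, 12}, right has 2 {19, 3}.
    Root 6: left subtree has 1 node {5}, right has 1 {12}.
    Root 3: left subtree has 1 node {19}, right has 0 { }.

20 34 6 5 12 3 19 16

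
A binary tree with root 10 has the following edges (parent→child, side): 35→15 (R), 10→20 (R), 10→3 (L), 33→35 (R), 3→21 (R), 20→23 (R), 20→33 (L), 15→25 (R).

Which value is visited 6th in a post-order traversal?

33

Post-order visits the left subtree, then the right subtree, then the node.
At 10: go left to 3.
  At 3: no left child.
  At 3: go right to 21.
    21 is a leaf — visit 21.
  Visit 3.
At 10: go right to 20.
  At 20: go left to 33.
    At 33: no left child.
    At 33: go right to 35.
      At 35: no left child.
      At 35: go right to 15.
        At 15: no left child.
        At 15: go right to 25.
          25 is a leaf — visit 25.
        Visit 15.
      Visit 35.
    Visit 33.
  At 20: go right to 23.
    23 is a leaf — visit 23.
  Visit 20.
Visit 10.
Full post-order sequence: 21, 3, 25, 15, 35, 33, 23, 20, 10.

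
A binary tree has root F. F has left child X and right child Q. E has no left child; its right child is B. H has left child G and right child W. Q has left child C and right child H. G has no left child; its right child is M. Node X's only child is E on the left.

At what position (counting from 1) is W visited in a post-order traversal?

Post-order visits the left subtree, then the right subtree, then the node.
At F: go left to X.
  At X: go left to E.
    At E: no left child.
    At E: go right to B.
      B is a leaf — visit B.
    Visit E.
  At X: no right child.
  Visit X.
At F: go right to Q.
  At Q: go left to C.
    C is a leaf — visit C.
  At Q: go right to H.
    At H: go left to G.
      At G: no left child.
      At G: go right to M.
        M is a leaf — visit M.
      Visit G.
    At H: go right to W.
      W is a leaf — visit W.
    Visit H.
  Visit Q.
Visit F.
Full post-order sequence: B, E, X, C, M, G, W, H, Q, F.

7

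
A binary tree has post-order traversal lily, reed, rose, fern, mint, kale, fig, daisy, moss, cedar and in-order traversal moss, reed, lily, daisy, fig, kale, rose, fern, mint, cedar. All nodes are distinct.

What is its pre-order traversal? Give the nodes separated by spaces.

The last element of post-order is the root; it splits in-order into left and right subtrees.
Root cedar: left subtree has 9 nodes {moss, reed, lily, daisy, fig, kale, rose, fern, mint}, right has 0 { }.
  Root moss: left subtree has 0 nodes { }, right has 8 {reed, lily, daisy, fig, kale, rose, fern, mint}.
    Root daisy: left subtree has 2 nodes {reed, lily}, right has 5 {fig, kale, rose, fern, mint}.
      Root reed: left subtree has 0 nodes { }, right has 1 {lily}.
      Root fig: left subtree has 0 nodes { }, right has 4 {kale, rose, fern, mint}.
        Root kale: left subtree has 0 nodes { }, right has 3 {rose, fern, mint}.
          Root mint: left subtree has 2 nodes {rose, fern}, right has 0 { }.
            Root fern: left subtree has 1 node {rose}, right has 0 { }.

cedar moss daisy reed lily fig kale mint fern rose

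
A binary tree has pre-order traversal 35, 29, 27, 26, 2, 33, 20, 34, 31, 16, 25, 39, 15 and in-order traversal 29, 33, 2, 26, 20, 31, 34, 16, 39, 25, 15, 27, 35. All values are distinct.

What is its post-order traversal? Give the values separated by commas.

33, 2, 31, 39, 15, 25, 16, 34, 20, 26, 27, 29, 35

The first element of pre-order is the root; it splits in-order into left and right subtrees.
Root 35: left subtree has 12 nodes {29, 33, 2, 26, 20, 31, 34, 16, 39, 25, 15, 27}, right has 0 { }.
  Root 29: left subtree has 0 nodes { }, right has 11 {33, 2, 26, 20, 31, 34, 16, 39, 25, 15, 27}.
    Root 27: left subtree has 10 nodes {33, 2, 26, 20, 31, 34, 16, 39, 25, 15}, right has 0 { }.
      Root 26: left subtree has 2 nodes {33, 2}, right has 7 {20, 31, 34, 16, 39, 25, 15}.
        Root 2: left subtree has 1 node {33}, right has 0 { }.
        Root 20: left subtree has 0 nodes { }, right has 6 {31, 34, 16, 39, 25, 15}.
          Root 34: left subtree has 1 node {31}, right has 4 {16, 39, 25, 15}.
            Root 16: left subtree has 0 nodes { }, right has 3 {39, 25, 15}.
              Root 25: left subtree has 1 node {39}, right has 1 {15}.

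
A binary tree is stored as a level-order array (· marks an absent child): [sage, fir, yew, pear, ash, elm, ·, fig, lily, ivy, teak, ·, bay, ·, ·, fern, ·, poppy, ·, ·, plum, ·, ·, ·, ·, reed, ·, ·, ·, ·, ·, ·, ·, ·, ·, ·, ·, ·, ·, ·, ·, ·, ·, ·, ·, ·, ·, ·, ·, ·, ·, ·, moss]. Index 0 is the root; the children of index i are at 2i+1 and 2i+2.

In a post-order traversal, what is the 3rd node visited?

Post-order visits the left subtree, then the right subtree, then the node.
At sage: go left to fir.
  At fir: go left to pear.
    At pear: go left to fig.
      At fig: go left to fern.
        fern is a leaf — visit fern.
      At fig: no right child.
      Visit fig.
    At pear: go right to lily.
      At lily: go left to poppy.
        poppy is a leaf — visit poppy.
      At lily: no right child.
      Visit lily.
    Visit pear.
  At fir: go right to ash.
    At ash: go left to ivy.
      At ivy: no left child.
      At ivy: go right to plum.
        plum is a leaf — visit plum.
      Visit ivy.
    At ash: go right to teak.
      teak is a leaf — visit teak.
    Visit ash.
  Visit fir.
At sage: go right to yew.
  At yew: go left to elm.
    At elm: no left child.
    At elm: go right to bay.
      At bay: go left to reed.
        At reed: no left child.
        At reed: go right to moss.
          moss is a leaf — visit moss.
        Visit reed.
      At bay: no right child.
      Visit bay.
    Visit elm.
  At yew: no right child.
  Visit yew.
Visit sage.
Full post-order sequence: fern, fig, poppy, lily, pear, plum, ivy, teak, ash, fir, moss, reed, bay, elm, yew, sage.

poppy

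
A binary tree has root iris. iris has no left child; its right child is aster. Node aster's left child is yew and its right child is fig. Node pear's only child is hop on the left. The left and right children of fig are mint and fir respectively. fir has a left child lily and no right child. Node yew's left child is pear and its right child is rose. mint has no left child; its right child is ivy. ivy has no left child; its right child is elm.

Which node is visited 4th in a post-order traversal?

yew

Post-order visits the left subtree, then the right subtree, then the node.
At iris: no left child.
At iris: go right to aster.
  At aster: go left to yew.
    At yew: go left to pear.
      At pear: go left to hop.
        hop is a leaf — visit hop.
      At pear: no right child.
      Visit pear.
    At yew: go right to rose.
      rose is a leaf — visit rose.
    Visit yew.
  At aster: go right to fig.
    At fig: go left to mint.
      At mint: no left child.
      At mint: go right to ivy.
        At ivy: no left child.
        At ivy: go right to elm.
          elm is a leaf — visit elm.
        Visit ivy.
      Visit mint.
    At fig: go right to fir.
      At fir: go left to lily.
        lily is a leaf — visit lily.
      At fir: no right child.
      Visit fir.
    Visit fig.
  Visit aster.
Visit iris.
Full post-order sequence: hop, pear, rose, yew, elm, ivy, mint, lily, fir, fig, aster, iris.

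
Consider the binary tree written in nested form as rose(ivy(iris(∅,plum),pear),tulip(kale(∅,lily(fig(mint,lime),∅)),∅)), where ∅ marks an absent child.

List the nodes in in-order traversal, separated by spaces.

In-order visits the left subtree, then the node, then the right subtree.
At rose: go left to ivy.
  At ivy: go left to iris.
    At iris: no left child.
    Visit iris.
    At iris: go right to plum.
      plum is a leaf — visit plum.
  Visit ivy.
  At ivy: go right to pear.
    pear is a leaf — visit pear.
Visit rose.
At rose: go right to tulip.
  At tulip: go left to kale.
    At kale: no left child.
    Visit kale.
    At kale: go right to lily.
      At lily: go left to fig.
        At fig: go left to mint.
          mint is a leaf — visit mint.
        Visit fig.
        At fig: go right to lime.
          lime is a leaf — visit lime.
      Visit lily.
      At lily: no right child.
  Visit tulip.
  At tulip: no right child.

iris plum ivy pear rose kale mint fig lime lily tulip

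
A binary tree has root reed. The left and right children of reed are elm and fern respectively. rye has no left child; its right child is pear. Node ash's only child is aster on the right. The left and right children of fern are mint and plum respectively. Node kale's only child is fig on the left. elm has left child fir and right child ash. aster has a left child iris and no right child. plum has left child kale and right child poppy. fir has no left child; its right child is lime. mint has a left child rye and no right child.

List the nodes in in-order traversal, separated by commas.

fir, lime, elm, ash, iris, aster, reed, rye, pear, mint, fern, fig, kale, plum, poppy

In-order visits the left subtree, then the node, then the right subtree.
At reed: go left to elm.
  At elm: go left to fir.
    At fir: no left child.
    Visit fir.
    At fir: go right to lime.
      lime is a leaf — visit lime.
  Visit elm.
  At elm: go right to ash.
    At ash: no left child.
    Visit ash.
    At ash: go right to aster.
      At aster: go left to iris.
        iris is a leaf — visit iris.
      Visit aster.
      At aster: no right child.
Visit reed.
At reed: go right to fern.
  At fern: go left to mint.
    At mint: go left to rye.
      At rye: no left child.
      Visit rye.
      At rye: go right to pear.
        pear is a leaf — visit pear.
    Visit mint.
    At mint: no right child.
  Visit fern.
  At fern: go right to plum.
    At plum: go left to kale.
      At kale: go left to fig.
        fig is a leaf — visit fig.
      Visit kale.
      At kale: no right child.
    Visit plum.
    At plum: go right to poppy.
      poppy is a leaf — visit poppy.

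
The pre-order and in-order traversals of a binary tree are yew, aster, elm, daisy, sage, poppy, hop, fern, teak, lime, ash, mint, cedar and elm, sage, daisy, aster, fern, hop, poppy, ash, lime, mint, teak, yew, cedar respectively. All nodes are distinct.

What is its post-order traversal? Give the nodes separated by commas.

sage, daisy, elm, fern, hop, ash, mint, lime, teak, poppy, aster, cedar, yew

The first element of pre-order is the root; it splits in-order into left and right subtrees.
Root yew: left subtree has 11 nodes {elm, sage, daisy, aster, fern, hop, poppy, ash, lime, mint, teak}, right has 1 {cedar}.
  Root aster: left subtree has 3 nodes {elm, sage, daisy}, right has 7 {fern, hop, poppy, ash, lime, mint, teak}.
    Root elm: left subtree has 0 nodes { }, right has 2 {sage, daisy}.
      Root daisy: left subtree has 1 node {sage}, right has 0 { }.
    Root poppy: left subtree has 2 nodes {fern, hop}, right has 4 {ash, lime, mint, teak}.
      Root hop: left subtree has 1 node {fern}, right has 0 { }.
      Root teak: left subtree has 3 nodes {ash, lime, mint}, right has 0 { }.
        Root lime: left subtree has 1 node {ash}, right has 1 {mint}.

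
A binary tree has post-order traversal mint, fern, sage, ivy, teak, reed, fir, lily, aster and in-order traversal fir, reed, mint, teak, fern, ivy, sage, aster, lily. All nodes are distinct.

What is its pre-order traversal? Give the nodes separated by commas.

The last element of post-order is the root; it splits in-order into left and right subtrees.
Root aster: left subtree has 7 nodes {fir, reed, mint, teak, fern, ivy, sage}, right has 1 {lily}.
  Root fir: left subtree has 0 nodes { }, right has 6 {reed, mint, teak, fern, ivy, sage}.
    Root reed: left subtree has 0 nodes { }, right has 5 {mint, teak, fern, ivy, sage}.
      Root teak: left subtree has 1 node {mint}, right has 3 {fern, ivy, sage}.
        Root ivy: left subtree has 1 node {fern}, right has 1 {sage}.

aster, fir, reed, teak, mint, ivy, fern, sage, lily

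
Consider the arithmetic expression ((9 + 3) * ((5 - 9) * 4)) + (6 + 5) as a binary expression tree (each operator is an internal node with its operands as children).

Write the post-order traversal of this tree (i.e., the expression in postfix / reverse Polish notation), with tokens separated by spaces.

9 3 + 5 9 - 4 * * 6 5 + +

Post-order on an expression tree gives postfix notation: for each operator, emit left operand, right operand, then the operator.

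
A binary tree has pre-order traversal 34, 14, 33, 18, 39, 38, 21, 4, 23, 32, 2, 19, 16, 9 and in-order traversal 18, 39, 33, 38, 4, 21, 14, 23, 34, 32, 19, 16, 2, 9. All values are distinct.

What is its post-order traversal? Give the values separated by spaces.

39 18 4 21 38 33 23 14 16 19 9 2 32 34

The first element of pre-order is the root; it splits in-order into left and right subtrees.
Root 34: left subtree has 8 nodes {18, 39, 33, 38, 4, 21, 14, 23}, right has 5 {32, 19, 16, 2, 9}.
  Root 14: left subtree has 6 nodes {18, 39, 33, 38, 4, 21}, right has 1 {23}.
    Root 33: left subtree has 2 nodes {18, 39}, right has 3 {38, 4, 21}.
      Root 18: left subtree has 0 nodes { }, right has 1 {39}.
      Root 38: left subtree has 0 nodes { }, right has 2 {4, 21}.
        Root 21: left subtree has 1 node {4}, right has 0 { }.
  Root 32: left subtree has 0 nodes { }, right has 4 {19, 16, 2, 9}.
    Root 2: left subtree has 2 nodes {19, 16}, right has 1 {9}.
      Root 19: left subtree has 0 nodes { }, right has 1 {16}.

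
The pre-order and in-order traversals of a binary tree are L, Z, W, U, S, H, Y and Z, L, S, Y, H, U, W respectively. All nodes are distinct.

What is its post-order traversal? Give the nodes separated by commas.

Z, Y, H, S, U, W, L

The first element of pre-order is the root; it splits in-order into left and right subtrees.
Root L: left subtree has 1 node {Z}, right has 5 {S, Y, H, U, W}.
  Root W: left subtree has 4 nodes {S, Y, H, U}, right has 0 { }.
    Root U: left subtree has 3 nodes {S, Y, H}, right has 0 { }.
      Root S: left subtree has 0 nodes { }, right has 2 {Y, H}.
        Root H: left subtree has 1 node {Y}, right has 0 { }.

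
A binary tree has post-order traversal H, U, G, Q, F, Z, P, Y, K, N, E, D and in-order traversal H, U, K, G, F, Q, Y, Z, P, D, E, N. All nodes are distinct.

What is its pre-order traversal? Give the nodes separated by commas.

D, K, U, H, Y, F, G, Q, P, Z, E, N

The last element of post-order is the root; it splits in-order into left and right subtrees.
Root D: left subtree has 9 nodes {H, U, K, G, F, Q, Y, Z, P}, right has 2 {E, N}.
  Root K: left subtree has 2 nodes {H, U}, right has 6 {G, F, Q, Y, Z, P}.
    Root U: left subtree has 1 node {H}, right has 0 { }.
    Root Y: left subtree has 3 nodes {G, F, Q}, right has 2 {Z, P}.
      Root F: left subtree has 1 node {G}, right has 1 {Q}.
      Root P: left subtree has 1 node {Z}, right has 0 { }.
  Root E: left subtree has 0 nodes { }, right has 1 {N}.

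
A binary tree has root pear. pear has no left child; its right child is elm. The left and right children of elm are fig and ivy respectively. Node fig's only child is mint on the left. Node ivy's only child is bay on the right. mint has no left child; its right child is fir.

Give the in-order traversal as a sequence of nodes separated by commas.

pear, mint, fir, fig, elm, ivy, bay

In-order visits the left subtree, then the node, then the right subtree.
At pear: no left child.
Visit pear.
At pear: go right to elm.
  At elm: go left to fig.
    At fig: go left to mint.
      At mint: no left child.
      Visit mint.
      At mint: go right to fir.
        fir is a leaf — visit fir.
    Visit fig.
    At fig: no right child.
  Visit elm.
  At elm: go right to ivy.
    At ivy: no left child.
    Visit ivy.
    At ivy: go right to bay.
      bay is a leaf — visit bay.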